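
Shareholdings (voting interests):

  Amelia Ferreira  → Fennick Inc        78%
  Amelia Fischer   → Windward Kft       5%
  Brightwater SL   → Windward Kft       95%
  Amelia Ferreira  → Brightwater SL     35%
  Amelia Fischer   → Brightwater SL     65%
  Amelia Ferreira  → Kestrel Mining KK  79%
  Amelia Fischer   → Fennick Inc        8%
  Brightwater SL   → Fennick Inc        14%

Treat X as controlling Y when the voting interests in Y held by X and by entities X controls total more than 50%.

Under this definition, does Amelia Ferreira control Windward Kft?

No

Amelia Ferreira holds 78% of Fennick, so Amelia Ferreira controls Fennick.
Amelia Ferreira holds 79% of Kestrel, so Amelia Ferreira controls Kestrel.
Neither Amelia Ferreira nor any entity Amelia Ferreira controls holds any voting interest in Windward.
So Amelia Ferreira does not control Windward.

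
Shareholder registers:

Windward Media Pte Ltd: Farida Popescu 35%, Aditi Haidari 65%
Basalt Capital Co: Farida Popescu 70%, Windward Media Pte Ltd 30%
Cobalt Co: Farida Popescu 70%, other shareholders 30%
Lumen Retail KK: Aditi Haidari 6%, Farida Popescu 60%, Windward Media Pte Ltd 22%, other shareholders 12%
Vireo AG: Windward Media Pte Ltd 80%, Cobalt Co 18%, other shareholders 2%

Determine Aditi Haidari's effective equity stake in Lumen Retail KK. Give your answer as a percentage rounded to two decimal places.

20.30%

Aditi reaches Lumen along 2 paths.
Direct stake: 6% = 6%.
Via Windward: 65% × 22% = 14.3%.
Total: 6% + 14.3% = 20.3%.
Rounded: 20.30%.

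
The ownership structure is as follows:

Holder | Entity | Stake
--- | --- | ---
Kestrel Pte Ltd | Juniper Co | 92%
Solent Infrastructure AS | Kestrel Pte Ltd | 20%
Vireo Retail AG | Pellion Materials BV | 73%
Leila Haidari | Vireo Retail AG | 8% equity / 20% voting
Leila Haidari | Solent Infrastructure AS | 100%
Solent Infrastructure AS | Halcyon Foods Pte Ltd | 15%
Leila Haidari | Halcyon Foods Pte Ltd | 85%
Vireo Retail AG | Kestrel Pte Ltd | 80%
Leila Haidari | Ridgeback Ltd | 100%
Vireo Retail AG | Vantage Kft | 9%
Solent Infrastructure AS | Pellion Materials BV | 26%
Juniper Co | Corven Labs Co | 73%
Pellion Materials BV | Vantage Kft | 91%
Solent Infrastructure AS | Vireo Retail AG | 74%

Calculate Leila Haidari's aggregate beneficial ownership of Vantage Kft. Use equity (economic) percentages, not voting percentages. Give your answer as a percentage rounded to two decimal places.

85.51%

Leila reaches Vantage along 5 paths.
Via Solent → Vireo: 100% × 74% × 9% = 6.66%.
Via Vireo: 8% × 9% = 0.72%.
Via Solent → Vireo → Pellion: 100% × 74% × 73% × 91% = 49.1582%.
Via Vireo → Pellion: 8% × 73% × 91% = 5.3144%.
Via Solent → Pellion: 100% × 26% × 91% = 23.66%.
Total: 6.66% + 0.72% + 49.1582% + 5.3144% + 23.66% = 85.5126%.
Rounded: 85.51%.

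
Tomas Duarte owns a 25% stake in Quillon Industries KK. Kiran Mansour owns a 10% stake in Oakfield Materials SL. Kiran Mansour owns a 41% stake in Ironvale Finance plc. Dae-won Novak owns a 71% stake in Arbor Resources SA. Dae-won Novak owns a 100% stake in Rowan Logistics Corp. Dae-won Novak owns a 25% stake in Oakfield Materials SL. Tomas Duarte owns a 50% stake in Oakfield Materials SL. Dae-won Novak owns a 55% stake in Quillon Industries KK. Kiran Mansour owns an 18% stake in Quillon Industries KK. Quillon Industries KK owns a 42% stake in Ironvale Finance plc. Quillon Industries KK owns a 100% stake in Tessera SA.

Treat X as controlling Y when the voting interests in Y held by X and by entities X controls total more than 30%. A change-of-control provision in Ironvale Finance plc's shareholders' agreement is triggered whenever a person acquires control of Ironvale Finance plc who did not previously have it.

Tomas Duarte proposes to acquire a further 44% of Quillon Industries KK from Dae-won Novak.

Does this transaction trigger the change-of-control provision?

Yes

The purchase adds only to Tomas's holdings (Dae-won's stake shrinks), so Tomas is the only person who could newly come to control Ironvale.
Tomas holds 50% of Oakfield, so Tomas controls Oakfield.
Neither Tomas nor any entity Tomas controls holds any voting interest in Ironvale.
So before the transaction, Tomas does not control Ironvale.
After the purchase, Tomas's direct stake in Quillon rises to 25% + 44% = 69%, and Dae-won's stake falls to 11%.
Tomas holds 69% of Quillon, so Tomas controls Quillon.
Quillon holds 42% of Ironvale, so Tomas controls Ironvale.
Tomas did not control Ironvale before and does after, so the clause is triggered.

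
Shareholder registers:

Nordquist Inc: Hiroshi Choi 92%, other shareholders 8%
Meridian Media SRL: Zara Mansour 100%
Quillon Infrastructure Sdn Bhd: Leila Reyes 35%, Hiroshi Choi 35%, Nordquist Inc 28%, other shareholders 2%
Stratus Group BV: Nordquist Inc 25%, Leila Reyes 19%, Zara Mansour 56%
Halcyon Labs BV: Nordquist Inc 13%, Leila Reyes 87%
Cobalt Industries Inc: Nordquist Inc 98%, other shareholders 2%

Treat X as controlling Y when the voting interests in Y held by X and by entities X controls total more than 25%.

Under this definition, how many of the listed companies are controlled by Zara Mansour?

Zara holds 100% of Meridian, so Zara controls Meridian.
Zara holds 56% of Stratus, so Zara controls Stratus.
No other company's threshold is met.
Zara controls 2 companies.

2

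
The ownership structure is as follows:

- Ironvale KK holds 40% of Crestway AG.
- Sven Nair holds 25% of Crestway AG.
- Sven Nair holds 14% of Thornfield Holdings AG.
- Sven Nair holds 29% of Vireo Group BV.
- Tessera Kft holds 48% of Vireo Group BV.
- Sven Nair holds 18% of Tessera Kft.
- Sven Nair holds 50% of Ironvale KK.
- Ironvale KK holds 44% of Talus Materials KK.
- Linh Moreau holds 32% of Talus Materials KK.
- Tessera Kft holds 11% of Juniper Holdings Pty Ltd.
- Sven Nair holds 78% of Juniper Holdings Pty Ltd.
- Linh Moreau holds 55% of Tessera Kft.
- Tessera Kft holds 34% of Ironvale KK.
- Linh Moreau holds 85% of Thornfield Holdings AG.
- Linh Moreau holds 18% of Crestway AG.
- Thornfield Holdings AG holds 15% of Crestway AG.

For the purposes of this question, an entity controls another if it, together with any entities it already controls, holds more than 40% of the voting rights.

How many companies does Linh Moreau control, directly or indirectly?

3

Linh holds 55% of Tessera, so Linh controls Tessera.
Linh holds 85% of Thornfield, so Linh controls Thornfield.
Tessera holds 48% of Vireo, so Linh controls Vireo.
No other company's threshold is met.
Linh controls 3 companies.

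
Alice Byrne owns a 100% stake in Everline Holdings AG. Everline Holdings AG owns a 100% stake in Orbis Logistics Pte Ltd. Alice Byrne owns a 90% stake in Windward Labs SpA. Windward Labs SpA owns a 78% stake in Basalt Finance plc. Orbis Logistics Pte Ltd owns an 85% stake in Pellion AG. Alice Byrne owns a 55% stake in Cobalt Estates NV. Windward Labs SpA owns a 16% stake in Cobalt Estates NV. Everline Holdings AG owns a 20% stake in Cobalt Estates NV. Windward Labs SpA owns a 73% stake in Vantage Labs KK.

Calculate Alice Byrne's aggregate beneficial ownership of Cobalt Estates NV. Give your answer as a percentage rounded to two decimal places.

Alice reaches Cobalt along 3 paths.
Direct stake: 55% = 55%.
Via Everline: 100% × 20% = 20%.
Via Windward: 90% × 16% = 14.4%.
Total: 55% + 20% + 14.4% = 89.4%.
Rounded: 89.40%.

89.40%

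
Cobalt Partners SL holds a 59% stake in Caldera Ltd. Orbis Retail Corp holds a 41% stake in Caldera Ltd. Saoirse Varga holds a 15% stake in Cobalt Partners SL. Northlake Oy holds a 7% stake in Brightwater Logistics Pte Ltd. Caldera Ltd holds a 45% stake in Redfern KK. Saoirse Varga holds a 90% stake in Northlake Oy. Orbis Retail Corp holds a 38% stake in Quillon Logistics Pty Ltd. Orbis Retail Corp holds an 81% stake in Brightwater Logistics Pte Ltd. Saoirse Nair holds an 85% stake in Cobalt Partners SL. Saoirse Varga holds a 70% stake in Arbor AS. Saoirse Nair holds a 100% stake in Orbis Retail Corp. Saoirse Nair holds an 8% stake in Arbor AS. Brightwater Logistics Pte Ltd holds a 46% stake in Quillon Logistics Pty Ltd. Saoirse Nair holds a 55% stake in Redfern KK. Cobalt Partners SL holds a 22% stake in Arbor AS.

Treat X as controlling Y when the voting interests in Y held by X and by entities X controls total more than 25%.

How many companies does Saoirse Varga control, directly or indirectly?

2

Saoirse Varga holds 70% of Arbor, so Saoirse Varga controls Arbor.
Saoirse Varga holds 90% of Northlake, so Saoirse Varga controls Northlake.
No other company's threshold is met.
Saoirse Varga controls 2 companies.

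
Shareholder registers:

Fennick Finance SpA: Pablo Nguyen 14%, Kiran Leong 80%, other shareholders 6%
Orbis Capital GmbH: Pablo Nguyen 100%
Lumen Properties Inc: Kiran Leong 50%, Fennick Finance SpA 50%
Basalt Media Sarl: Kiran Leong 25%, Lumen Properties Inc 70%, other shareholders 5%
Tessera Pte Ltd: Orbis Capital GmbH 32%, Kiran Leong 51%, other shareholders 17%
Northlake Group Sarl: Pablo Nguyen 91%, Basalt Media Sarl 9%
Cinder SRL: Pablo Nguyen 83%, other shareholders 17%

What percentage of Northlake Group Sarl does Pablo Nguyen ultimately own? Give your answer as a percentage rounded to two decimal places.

Pablo reaches Northlake along 2 paths.
Direct stake: 91% = 91%.
Via Fennick → Lumen → Basalt: 14% × 50% × 70% × 9% = 0.441%.
Total: 91% + 0.441% = 91.441%.
Rounded: 91.44%.

91.44%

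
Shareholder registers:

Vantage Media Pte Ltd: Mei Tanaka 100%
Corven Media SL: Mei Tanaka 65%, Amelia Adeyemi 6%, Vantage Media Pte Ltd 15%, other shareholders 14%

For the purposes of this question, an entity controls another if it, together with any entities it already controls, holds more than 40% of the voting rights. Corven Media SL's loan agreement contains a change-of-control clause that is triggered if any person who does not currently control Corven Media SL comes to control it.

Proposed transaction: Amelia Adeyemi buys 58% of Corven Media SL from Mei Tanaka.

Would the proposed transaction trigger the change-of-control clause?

The purchase adds only to Amelia's holdings (Mei's stake shrinks), so Amelia is the only person who could newly come to control Corven.
Amelia's largest direct stake is 6% in Corven, which does not meet the threshold, so Amelia controls no company.
In Corven, Amelia's side holds only 6%, not > 40%.
So before the transaction, Amelia does not control Corven.
After the purchase, Amelia's direct stake in Corven rises to 6% + 58% = 64%, and Mei's stake falls to 7%.
Amelia holds 64% of Corven, so Amelia controls Corven.
Amelia did not control Corven before and does after, so the clause is triggered.

Yes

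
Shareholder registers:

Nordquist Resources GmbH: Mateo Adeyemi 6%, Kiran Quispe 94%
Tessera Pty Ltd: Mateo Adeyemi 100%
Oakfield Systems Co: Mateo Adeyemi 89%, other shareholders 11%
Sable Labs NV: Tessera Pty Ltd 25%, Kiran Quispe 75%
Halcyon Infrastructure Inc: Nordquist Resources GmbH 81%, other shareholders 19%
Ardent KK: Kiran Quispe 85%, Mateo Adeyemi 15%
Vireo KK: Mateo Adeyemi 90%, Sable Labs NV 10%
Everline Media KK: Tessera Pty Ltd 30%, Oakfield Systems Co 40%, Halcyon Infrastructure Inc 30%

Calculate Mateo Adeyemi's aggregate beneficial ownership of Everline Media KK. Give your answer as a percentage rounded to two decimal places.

Mateo reaches Everline along 3 paths.
Via Tessera: 100% × 30% = 30%.
Via Oakfield: 89% × 40% = 35.6%.
Via Nordquist → Halcyon: 6% × 81% × 30% = 1.458%.
Total: 30% + 35.6% + 1.458% = 67.058%.
Rounded: 67.06%.

67.06%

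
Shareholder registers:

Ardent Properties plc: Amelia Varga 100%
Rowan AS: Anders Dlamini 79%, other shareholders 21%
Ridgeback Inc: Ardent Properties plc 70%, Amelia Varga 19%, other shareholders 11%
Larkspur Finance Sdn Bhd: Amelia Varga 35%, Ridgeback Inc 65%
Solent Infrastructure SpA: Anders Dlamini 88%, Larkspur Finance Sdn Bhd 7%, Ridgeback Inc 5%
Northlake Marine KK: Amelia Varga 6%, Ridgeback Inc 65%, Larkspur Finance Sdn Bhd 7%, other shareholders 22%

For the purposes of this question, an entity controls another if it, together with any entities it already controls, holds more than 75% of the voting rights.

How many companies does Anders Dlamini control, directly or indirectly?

Anders holds 79% of Rowan, so Anders controls Rowan.
Anders holds 88% of Solent, so Anders controls Solent.
No other company's threshold is met.
Anders controls 2 companies.

2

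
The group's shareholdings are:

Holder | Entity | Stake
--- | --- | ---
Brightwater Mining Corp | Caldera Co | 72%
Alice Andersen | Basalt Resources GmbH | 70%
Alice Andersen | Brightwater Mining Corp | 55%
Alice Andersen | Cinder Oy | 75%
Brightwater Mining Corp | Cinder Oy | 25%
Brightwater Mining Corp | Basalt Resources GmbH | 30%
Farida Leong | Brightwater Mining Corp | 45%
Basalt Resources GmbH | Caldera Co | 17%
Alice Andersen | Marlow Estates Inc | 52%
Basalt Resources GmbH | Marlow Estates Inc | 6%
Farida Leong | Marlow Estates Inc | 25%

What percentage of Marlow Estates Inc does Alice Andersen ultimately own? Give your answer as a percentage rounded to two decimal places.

Alice reaches Marlow along 3 paths.
Via Basalt: 70% × 6% = 4.2%.
Via Brightwater → Basalt: 55% × 30% × 6% = 0.99%.
Direct stake: 52% = 52%.
Total: 4.2% + 0.99% + 52% = 57.19%.

57.19%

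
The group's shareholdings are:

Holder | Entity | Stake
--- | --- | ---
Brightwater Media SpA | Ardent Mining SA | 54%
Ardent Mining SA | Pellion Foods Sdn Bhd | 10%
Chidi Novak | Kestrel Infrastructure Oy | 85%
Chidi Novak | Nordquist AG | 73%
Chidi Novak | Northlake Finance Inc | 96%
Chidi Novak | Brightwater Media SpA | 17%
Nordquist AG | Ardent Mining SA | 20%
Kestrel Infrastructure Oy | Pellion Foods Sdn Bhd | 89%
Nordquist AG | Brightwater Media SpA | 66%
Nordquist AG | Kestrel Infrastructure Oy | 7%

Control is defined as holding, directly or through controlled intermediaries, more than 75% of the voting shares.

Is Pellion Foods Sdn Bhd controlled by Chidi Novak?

Yes

Chidi holds 85% of Kestrel, so Chidi controls Kestrel.
Kestrel holds 89% of Pellion, so Chidi controls Pellion.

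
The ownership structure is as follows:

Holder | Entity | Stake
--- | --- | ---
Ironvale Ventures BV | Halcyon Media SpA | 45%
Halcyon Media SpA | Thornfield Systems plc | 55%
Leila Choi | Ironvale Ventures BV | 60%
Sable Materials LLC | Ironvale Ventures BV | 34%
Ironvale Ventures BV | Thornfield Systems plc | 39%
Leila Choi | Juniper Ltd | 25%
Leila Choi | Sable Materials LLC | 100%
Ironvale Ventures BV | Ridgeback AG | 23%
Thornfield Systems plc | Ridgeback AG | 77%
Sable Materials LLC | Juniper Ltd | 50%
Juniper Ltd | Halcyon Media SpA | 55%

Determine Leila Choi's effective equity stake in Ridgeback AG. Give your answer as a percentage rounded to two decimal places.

Leila reaches Ridgeback along 8 paths.
Via Ironvale → Halcyon → Thornfield: 60% × 45% × 55% × 77% = 11.4345%.
Via Sable → Ironvale → Halcyon → Thornfield: 100% × 34% × 45% × 55% × 77% = 6.47955%.
Via Sable → Juniper → Halcyon → Thornfield: 100% × 50% × 55% × 55% × 77% = 11.64625%.
Via Juniper → Halcyon → Thornfield: 25% × 55% × 55% × 77% = 5.823125%.
Via Ironvale → Thornfield: 60% × 39% × 77% = 18.018%.
Via Sable → Ironvale → Thornfield: 100% × 34% × 39% × 77% = 10.2102%.
Via Ironvale: 60% × 23% = 13.8%.
Via Sable → Ironvale: 100% × 34% × 23% = 7.82%.
Total: 11.4345% + 6.47955% + 11.64625% + 5.823125% + 18.018% + 10.2102% + 13.8% + 7.82% = 85.231625%.
Rounded: 85.23%.

85.23%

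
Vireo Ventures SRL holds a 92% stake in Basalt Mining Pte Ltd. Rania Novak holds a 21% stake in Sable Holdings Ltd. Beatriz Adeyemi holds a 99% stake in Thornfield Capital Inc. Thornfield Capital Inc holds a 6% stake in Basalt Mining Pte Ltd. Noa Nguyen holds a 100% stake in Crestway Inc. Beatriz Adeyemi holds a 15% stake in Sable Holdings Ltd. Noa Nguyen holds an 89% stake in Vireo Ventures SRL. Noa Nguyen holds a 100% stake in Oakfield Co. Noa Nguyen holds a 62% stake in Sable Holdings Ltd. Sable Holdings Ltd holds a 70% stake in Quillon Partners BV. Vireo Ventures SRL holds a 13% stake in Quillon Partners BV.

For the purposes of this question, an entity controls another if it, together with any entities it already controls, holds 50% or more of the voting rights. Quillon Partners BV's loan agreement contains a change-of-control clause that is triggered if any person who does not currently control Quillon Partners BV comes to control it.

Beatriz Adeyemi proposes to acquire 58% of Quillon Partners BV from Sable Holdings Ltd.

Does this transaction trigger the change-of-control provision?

Yes

The purchase adds only to Beatriz's holdings (Sable's stake shrinks), so Beatriz is the only person who could newly come to control Quillon.
Beatriz holds 99% of Thornfield, so Beatriz controls Thornfield.
Neither Beatriz nor any entity Beatriz controls holds any voting interest in Quillon.
So before the transaction, Beatriz does not control Quillon.
After the purchase, Beatriz holds 58% of Quillon directly, and Sable's stake falls to 12%.
Beatriz holds 58% of Quillon, so Beatriz controls Quillon.
Beatriz did not control Quillon before and does after, so the clause is triggered.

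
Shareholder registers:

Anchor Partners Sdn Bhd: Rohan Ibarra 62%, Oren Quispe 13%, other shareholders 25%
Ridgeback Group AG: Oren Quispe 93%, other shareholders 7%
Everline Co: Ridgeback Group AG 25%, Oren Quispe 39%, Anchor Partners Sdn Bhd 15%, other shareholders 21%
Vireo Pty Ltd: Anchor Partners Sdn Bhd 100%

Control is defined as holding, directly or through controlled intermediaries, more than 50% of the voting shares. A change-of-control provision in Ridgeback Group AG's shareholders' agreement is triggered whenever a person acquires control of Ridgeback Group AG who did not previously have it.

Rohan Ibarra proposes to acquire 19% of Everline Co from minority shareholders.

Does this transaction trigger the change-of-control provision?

No

The purchase changes only Rohan's holdings, so Rohan is the only person who could newly come to control Ridgeback.
Rohan holds 62% of Anchor, so Rohan controls Anchor.
Anchor holds 100% of Vireo, so Rohan controls Vireo.
Neither Rohan nor any entity Rohan controls holds any voting interest in Ridgeback.
So before the transaction, Rohan does not control Ridgeback.
After the purchase, Rohan holds 19% of Everline directly.
Rohan's side now holds 15% + 19% = 34% of Everline, not > 50%, so Rohan still does not control Everline.
After the transaction, neither Rohan nor any entity Rohan controls holds a voting interest in Ridgeback, so Rohan still does not control it.
No new person acquires control, so the clause is not triggered.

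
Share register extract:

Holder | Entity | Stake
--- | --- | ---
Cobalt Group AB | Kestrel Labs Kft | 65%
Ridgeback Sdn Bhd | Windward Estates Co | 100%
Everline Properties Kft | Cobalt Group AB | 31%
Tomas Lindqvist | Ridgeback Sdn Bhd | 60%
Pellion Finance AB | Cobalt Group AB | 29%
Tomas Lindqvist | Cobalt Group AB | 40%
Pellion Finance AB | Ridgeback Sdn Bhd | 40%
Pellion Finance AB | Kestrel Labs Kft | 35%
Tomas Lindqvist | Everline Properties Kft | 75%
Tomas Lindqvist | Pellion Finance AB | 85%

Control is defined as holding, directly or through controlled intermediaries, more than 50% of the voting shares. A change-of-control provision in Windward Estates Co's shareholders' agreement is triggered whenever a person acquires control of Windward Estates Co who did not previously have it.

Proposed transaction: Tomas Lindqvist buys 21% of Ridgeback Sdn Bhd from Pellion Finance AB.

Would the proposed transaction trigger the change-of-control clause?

No

The purchase adds only to Tomas's holdings (Pellion's stake shrinks), so Tomas is the only person who could newly come to control Windward.
Tomas holds 85% of Pellion, so Tomas controls Pellion.
Pellion and Tomas together hold 40% + 60% = 100% of Ridgeback, so Tomas controls Ridgeback.
Ridgeback holds 100% of Windward, so Tomas controls Windward.
So Tomas already controls Windward before the transaction.
After the purchase, Tomas's direct stake in Ridgeback rises to 60% + 21% = 81%, and Pellion's stake falls to 19%.
Tomas controlled Windward already, so this is not a new person acquiring control; every other person's position is unchanged or reduced.
No new person acquires control, so the clause is not triggered.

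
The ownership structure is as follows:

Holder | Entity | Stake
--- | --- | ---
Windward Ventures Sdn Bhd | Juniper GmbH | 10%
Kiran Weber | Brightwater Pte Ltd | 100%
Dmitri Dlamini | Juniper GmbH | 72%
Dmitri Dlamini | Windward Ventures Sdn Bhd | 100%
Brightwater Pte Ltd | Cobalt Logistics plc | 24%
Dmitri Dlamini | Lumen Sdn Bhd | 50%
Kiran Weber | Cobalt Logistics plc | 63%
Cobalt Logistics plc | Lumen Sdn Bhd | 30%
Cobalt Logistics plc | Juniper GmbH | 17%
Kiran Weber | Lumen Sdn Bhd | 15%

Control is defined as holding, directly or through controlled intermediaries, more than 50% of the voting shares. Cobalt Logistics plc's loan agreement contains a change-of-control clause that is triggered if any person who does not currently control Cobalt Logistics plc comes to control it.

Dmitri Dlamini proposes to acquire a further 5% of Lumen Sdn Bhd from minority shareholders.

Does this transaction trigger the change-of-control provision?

No

The purchase changes only Dmitri's holdings, so Dmitri is the only person who could newly come to control Cobalt.
Dmitri holds 100% of Windward, so Dmitri controls Windward.
Dmitri and Windward together hold 72% + 10% = 82% of Juniper, so Dmitri controls Juniper.
Neither Dmitri nor any entity Dmitri controls holds any voting interest in Cobalt.
So before the transaction, Dmitri does not control Cobalt.
After the purchase, Dmitri's direct stake in Lumen rises to 50% + 5% = 55%.
Dmitri holds 55% of Lumen, so Dmitri controls Lumen.
After the transaction, neither Dmitri nor any entity Dmitri controls holds a voting interest in Cobalt, so Dmitri still does not control it.
No new person acquires control, so the clause is not triggered.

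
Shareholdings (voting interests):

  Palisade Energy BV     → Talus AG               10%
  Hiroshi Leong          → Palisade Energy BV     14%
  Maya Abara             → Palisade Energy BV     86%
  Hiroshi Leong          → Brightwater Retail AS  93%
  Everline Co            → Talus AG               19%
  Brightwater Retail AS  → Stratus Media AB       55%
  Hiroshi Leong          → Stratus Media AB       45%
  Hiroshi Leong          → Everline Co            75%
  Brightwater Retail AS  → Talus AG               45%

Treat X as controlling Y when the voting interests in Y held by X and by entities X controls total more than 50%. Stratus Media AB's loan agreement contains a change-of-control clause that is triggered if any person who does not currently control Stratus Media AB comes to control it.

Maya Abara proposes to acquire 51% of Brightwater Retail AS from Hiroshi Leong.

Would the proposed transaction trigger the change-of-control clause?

The purchase adds only to Maya's holdings (Hiroshi's stake shrinks), so Maya is the only person who could newly come to control Stratus.
Maya holds 86% of Palisade, so Maya controls Palisade.
Neither Maya nor any entity Maya controls holds any voting interest in Stratus.
So before the transaction, Maya does not control Stratus.
After the purchase, Maya holds 51% of Brightwater directly, and Hiroshi's stake falls to 42%.
Maya holds 51% of Brightwater, so Maya controls Brightwater.
Brightwater holds 55% of Stratus, so Maya controls Stratus.
Maya did not control Stratus before and does after, so the clause is triggered.

Yes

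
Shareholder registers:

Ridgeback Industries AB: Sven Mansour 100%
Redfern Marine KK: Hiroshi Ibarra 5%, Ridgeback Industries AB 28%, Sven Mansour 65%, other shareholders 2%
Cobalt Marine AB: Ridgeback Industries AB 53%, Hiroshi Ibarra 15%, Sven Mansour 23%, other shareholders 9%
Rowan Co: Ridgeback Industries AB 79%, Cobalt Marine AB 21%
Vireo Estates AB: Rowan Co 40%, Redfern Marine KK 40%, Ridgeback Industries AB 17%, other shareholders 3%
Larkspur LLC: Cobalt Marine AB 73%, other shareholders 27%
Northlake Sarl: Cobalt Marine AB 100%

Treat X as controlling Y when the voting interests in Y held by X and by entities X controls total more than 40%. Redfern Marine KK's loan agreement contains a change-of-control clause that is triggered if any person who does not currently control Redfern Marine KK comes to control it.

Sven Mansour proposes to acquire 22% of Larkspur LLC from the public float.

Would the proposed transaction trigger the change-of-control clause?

The purchase changes only Sven's holdings, so Sven is the only person who could newly come to control Redfern.
Sven holds 100% of Ridgeback, so Sven controls Ridgeback.
Ridgeback and Sven together hold 28% + 65% = 93% of Redfern, so Sven controls Redfern.
So Sven already controls Redfern before the transaction.
After the purchase, Sven holds 22% of Larkspur directly.
Sven controlled Redfern already, so this is not a new person acquiring control; every other person's position is unchanged or reduced.
No new person acquires control, so the clause is not triggered.

No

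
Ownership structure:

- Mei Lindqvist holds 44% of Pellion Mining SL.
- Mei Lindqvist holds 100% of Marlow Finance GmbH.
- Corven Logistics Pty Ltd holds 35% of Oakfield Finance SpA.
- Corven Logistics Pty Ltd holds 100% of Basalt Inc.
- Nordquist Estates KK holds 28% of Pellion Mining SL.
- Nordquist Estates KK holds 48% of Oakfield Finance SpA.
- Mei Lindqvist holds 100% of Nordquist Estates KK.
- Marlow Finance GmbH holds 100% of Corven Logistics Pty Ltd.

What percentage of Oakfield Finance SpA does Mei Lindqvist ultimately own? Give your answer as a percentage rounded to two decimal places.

83.00%

Mei reaches Oakfield along 2 paths.
Via Nordquist: 100% × 48% = 48%.
Via Marlow → Corven: 100% × 100% × 35% = 35%.
Total: 48% + 35% = 83%.
Rounded: 83.00%.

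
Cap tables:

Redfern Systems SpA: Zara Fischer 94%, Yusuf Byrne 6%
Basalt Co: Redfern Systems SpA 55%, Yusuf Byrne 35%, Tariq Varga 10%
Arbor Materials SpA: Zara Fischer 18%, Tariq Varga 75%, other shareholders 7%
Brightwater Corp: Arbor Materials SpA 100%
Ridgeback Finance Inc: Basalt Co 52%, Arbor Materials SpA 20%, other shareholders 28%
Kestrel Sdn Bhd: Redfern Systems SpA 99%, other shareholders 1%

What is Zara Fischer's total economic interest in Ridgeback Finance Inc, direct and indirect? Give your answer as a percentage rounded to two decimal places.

30.48%

Zara reaches Ridgeback along 2 paths.
Via Redfern → Basalt: 94% × 55% × 52% = 26.884%.
Via Arbor: 18% × 20% = 3.6%.
Total: 26.884% + 3.6% = 30.484%.
Rounded: 30.48%.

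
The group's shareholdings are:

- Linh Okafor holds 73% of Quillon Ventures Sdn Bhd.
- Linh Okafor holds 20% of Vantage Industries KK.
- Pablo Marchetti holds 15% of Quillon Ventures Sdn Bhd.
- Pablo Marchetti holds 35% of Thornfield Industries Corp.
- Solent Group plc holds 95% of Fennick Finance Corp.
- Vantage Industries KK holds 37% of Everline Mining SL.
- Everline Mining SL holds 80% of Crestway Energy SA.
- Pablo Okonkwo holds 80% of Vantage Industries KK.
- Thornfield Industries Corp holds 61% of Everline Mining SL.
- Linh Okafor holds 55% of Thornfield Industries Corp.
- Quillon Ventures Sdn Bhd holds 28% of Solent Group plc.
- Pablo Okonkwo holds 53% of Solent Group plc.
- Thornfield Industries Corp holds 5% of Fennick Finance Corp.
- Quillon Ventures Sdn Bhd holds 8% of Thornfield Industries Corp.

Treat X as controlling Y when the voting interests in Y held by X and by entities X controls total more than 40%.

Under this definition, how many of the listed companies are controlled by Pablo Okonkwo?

Pablo Okonkwo holds 80% of Vantage, so Pablo Okonkwo controls Vantage.
Pablo Okonkwo holds 53% of Solent, so Pablo Okonkwo controls Solent.
Solent holds 95% of Fennick, so Pablo Okonkwo controls Fennick.
No other company's threshold is met.
Pablo Okonkwo controls 3 companies.

3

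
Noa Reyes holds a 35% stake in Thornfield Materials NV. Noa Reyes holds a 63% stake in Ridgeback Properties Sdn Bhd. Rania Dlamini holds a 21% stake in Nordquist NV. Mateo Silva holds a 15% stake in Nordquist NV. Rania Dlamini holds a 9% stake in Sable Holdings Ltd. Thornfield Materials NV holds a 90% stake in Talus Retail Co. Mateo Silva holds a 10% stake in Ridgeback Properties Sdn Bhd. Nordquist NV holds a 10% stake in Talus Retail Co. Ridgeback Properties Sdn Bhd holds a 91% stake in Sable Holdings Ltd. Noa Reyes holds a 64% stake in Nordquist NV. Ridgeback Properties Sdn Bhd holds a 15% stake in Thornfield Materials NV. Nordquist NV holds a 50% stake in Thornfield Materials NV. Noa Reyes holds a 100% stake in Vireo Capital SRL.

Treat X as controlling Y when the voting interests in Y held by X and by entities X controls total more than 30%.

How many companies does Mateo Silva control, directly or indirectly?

0

Mateo's largest direct stake is 15% in Nordquist, which does not meet the threshold.
Mateo controls 0 companies.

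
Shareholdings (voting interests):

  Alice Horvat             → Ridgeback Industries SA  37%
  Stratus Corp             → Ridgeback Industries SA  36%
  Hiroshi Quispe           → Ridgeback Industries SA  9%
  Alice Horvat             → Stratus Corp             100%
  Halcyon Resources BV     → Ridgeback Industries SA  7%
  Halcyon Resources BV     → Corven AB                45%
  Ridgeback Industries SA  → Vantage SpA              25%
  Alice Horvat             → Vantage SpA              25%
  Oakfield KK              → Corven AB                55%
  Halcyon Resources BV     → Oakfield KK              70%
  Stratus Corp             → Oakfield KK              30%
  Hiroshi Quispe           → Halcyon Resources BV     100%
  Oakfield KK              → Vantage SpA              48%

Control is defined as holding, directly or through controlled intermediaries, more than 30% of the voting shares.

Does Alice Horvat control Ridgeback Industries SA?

Yes

Alice holds 100% of Stratus, so Alice controls Stratus.
Alice and Stratus together hold 37% + 36% = 73% of Ridgeback, so Alice controls Ridgeback.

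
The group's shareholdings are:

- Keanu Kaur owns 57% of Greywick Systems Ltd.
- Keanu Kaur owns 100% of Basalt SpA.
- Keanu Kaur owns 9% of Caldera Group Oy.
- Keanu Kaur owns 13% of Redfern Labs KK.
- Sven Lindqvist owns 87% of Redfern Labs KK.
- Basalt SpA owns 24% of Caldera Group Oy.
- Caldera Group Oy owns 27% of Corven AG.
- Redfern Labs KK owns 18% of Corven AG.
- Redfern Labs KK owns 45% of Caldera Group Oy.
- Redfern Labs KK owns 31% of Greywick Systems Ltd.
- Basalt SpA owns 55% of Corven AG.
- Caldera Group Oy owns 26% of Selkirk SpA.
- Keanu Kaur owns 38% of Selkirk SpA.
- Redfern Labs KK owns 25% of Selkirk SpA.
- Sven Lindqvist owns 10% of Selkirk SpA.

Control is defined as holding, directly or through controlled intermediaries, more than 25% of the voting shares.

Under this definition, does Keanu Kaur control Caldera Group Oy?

Yes

Keanu holds 100% of Basalt, so Keanu controls Basalt.
Basalt and Keanu together hold 24% + 9% = 33% of Caldera, so Keanu controls Caldera.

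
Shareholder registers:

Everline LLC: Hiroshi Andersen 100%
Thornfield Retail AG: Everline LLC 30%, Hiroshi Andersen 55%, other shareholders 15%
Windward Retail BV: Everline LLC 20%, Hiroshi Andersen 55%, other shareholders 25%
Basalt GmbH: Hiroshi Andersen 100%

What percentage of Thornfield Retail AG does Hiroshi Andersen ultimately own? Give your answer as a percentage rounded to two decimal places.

Hiroshi reaches Thornfield along 2 paths.
Via Everline: 100% × 30% = 30%.
Direct stake: 55% = 55%.
Total: 30% + 55% = 85%.
Rounded: 85.00%.

85.00%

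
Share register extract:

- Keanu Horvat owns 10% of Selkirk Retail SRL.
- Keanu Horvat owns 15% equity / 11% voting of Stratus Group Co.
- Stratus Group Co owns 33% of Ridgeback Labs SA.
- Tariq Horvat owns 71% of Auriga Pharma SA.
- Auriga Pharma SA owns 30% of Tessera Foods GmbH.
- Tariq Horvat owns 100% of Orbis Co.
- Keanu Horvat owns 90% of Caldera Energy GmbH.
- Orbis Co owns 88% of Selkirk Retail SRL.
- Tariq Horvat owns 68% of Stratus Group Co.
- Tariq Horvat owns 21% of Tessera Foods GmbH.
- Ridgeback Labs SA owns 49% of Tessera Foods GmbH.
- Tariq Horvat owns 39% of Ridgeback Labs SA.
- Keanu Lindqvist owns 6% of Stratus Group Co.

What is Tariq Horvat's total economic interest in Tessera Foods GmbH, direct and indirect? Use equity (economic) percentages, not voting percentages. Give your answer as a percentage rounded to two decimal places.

Tariq reaches Tessera along 4 paths.
Via Auriga: 71% × 30% = 21.3%.
Via Ridgeback: 39% × 49% = 19.11%.
Via Stratus → Ridgeback: 68% × 33% × 49% = 10.9956%.
Direct stake: 21% = 21%.
Total: 21.3% + 19.11% + 10.9956% + 21% = 72.4056%.
Rounded: 72.41%.

72.41%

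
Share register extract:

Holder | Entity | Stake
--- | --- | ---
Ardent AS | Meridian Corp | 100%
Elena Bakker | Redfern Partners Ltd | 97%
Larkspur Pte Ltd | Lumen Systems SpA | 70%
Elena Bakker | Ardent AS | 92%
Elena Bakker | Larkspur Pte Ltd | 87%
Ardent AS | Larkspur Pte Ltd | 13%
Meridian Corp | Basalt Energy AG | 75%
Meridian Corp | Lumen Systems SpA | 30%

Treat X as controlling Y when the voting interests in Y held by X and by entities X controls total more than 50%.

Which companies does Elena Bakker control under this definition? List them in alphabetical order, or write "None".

Ardent AS, Basalt Energy AG, Larkspur Pte Ltd, Lumen Systems SpA, Meridian Corp, Redfern Partners Ltd

Elena holds 97% of Redfern, so Elena controls Redfern.
Elena holds 92% of Ardent, so Elena controls Ardent.
Ardent holds 100% of Meridian, so Elena controls Meridian.
Ardent and Elena together hold 13% + 87% = 100% of Larkspur, so Elena controls Larkspur.
Meridian holds 75% of Basalt, so Elena controls Basalt.
Meridian and Larkspur together hold 30% + 70% = 100% of Lumen, so Elena controls Lumen.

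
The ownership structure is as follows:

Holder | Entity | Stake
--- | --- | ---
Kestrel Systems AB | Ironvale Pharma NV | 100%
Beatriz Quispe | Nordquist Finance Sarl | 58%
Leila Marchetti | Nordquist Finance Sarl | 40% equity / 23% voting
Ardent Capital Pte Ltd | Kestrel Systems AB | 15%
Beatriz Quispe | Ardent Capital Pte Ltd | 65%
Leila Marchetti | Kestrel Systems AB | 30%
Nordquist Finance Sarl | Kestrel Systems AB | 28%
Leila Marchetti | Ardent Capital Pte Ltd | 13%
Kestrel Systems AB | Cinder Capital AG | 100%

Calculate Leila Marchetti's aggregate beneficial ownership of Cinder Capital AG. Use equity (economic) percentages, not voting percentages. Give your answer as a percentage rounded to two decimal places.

43.15%

Leila reaches Cinder along 3 paths.
Via Nordquist → Kestrel: 40% × 28% × 100% = 11.2%.
Via Ardent → Kestrel: 13% × 15% × 100% = 1.95%.
Via Kestrel: 30% × 100% = 30%.
Total: 11.2% + 1.95% + 30% = 43.15%.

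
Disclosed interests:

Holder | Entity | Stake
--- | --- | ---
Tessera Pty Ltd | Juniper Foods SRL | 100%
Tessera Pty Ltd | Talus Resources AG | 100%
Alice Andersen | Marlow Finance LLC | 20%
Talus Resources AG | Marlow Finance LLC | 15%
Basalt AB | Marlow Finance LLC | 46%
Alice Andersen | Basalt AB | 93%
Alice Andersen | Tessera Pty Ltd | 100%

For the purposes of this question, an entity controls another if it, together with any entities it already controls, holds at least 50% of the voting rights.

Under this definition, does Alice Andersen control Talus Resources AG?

Alice holds 100% of Tessera, so Alice controls Tessera.
Tessera holds 100% of Talus, so Alice controls Talus.

Yes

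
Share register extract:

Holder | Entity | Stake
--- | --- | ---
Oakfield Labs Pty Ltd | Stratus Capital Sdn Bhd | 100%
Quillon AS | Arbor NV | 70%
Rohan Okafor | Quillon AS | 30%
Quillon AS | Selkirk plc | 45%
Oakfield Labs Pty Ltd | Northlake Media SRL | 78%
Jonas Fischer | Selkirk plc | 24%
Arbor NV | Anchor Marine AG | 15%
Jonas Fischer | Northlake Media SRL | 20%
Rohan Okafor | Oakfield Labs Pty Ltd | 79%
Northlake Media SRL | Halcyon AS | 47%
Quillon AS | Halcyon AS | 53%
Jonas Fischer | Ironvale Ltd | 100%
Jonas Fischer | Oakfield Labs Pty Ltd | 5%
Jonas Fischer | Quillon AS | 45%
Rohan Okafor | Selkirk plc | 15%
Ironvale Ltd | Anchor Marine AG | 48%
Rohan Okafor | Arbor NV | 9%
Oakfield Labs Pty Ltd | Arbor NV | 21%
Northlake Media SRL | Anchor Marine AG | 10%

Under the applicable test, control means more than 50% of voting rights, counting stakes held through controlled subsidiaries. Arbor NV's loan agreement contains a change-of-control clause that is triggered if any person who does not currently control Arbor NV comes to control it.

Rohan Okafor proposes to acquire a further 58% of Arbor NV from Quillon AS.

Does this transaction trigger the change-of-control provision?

Yes

The purchase adds only to Rohan's holdings (Quillon's stake shrinks), so Rohan is the only person who could newly come to control Arbor.
Rohan holds 79% of Oakfield, so Rohan controls Oakfield.
Oakfield holds 78% of Northlake, so Rohan controls Northlake.
Oakfield holds 100% of Stratus, so Rohan controls Stratus.
In Arbor, Rohan's side holds only 21% + 9% = 30%, not > 50%.
So before the transaction, Rohan does not control Arbor.
After the purchase, Rohan's direct stake in Arbor rises to 9% + 58% = 67%, and Quillon's stake falls to 12%.
Oakfield and Rohan together hold 21% + 67% = 88% of Arbor, so Rohan controls Arbor.
Rohan did not control Arbor before and does after, so the clause is triggered.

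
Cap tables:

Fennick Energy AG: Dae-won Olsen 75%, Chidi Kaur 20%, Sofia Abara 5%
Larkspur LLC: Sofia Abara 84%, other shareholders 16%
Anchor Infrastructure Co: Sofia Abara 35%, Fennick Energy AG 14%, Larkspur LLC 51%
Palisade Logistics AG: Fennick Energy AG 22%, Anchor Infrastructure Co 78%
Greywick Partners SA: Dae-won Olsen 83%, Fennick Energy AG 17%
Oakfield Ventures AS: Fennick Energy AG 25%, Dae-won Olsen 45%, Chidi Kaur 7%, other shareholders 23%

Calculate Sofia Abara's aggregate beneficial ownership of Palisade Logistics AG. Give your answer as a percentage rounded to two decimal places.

Sofia reaches Palisade along 4 paths.
Via Fennick: 5% × 22% = 1.1%.
Via Anchor: 35% × 78% = 27.3%.
Via Fennick → Anchor: 5% × 14% × 78% = 0.546%.
Via Larkspur → Anchor: 84% × 51% × 78% = 33.4152%.
Total: 1.1% + 27.3% + 0.546% + 33.4152% = 62.3612%.
Rounded: 62.36%.

62.36%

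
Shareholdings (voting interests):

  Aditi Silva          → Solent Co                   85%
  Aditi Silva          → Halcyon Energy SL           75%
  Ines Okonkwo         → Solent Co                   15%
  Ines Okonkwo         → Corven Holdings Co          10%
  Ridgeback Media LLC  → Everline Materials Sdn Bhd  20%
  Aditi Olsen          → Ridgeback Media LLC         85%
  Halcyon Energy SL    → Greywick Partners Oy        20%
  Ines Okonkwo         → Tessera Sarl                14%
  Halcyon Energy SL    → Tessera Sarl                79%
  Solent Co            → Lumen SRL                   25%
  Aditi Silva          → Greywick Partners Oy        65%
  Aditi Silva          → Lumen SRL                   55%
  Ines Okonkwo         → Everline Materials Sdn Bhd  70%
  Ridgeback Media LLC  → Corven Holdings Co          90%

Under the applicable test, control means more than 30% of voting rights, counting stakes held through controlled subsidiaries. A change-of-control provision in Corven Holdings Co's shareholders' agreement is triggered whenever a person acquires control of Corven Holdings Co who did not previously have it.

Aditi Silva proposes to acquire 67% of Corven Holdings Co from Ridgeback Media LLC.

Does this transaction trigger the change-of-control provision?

Yes

The purchase adds only to Aditi Silva's holdings (Ridgeback's stake shrinks), so Aditi Silva is the only person who could newly come to control Corven.
Aditi Silva holds 85% of Solent, so Aditi Silva controls Solent.
Aditi Silva holds 75% of Halcyon, so Aditi Silva controls Halcyon.
Halcyon holds 79% of Tessera, so Aditi Silva controls Tessera.
Solent and Aditi Silva together hold 25% + 55% = 80% of Lumen, so Aditi Silva controls Lumen.
Aditi Silva and Halcyon together hold 65% + 20% = 85% of Greywick, so Aditi Silva controls Greywick.
Neither Aditi Silva nor any entity Aditi Silva controls holds any voting interest in Corven.
So before the transaction, Aditi Silva does not control Corven.
After the purchase, Aditi Silva holds 67% of Corven directly, and Ridgeback's stake falls to 23%.
Aditi Silva holds 67% of Corven, so Aditi Silva controls Corven.
Aditi Silva did not control Corven before and does after, so the clause is triggered.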